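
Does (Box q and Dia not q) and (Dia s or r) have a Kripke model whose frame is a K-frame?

No, unsatisfiable

1. (Box q and Dia not q) and (Dia s or r), u
2. Box q and Dia not q, u   [and-rule on 1]
3. Dia s or r, u   [and-rule on 1]
4. Box q, u   [and-rule on 2]
5. Dia not q, u   [and-rule on 2]
6. r, u   [or-rule on 3 (branches; this branch)]
7. not q, v   [Dia-rule on 5: fresh world v, uRv]
8. q, v   [Box-rule on 4 via uRv]
Accessibility: uRv
Branch closes: q and not q both at v.
Every branch closes; the branch above is one of them.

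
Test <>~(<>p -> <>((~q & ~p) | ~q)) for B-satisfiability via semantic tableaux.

1. <>~(<>p -> <>((~q & ~p) | ~q)), w0
2. ~(<>p -> <>((~q & ~p) | ~q)), w1
3. <>p, w1
4. ~<>((~q & ~p) | ~q), w1
5. ~((~q & ~p) | ~q), w0
6. ~(~q & ~p), w0
7. q, w0
8. ~((~q & ~p) | ~q), w1
9. ~(~q & ~p), w1
10. q, w1
11. p, w0
12. p, w1
13. p, w2
14. ~((~q & ~p) | ~q), w2
15. ~(~q & ~p), w2
16. q, w2
Accessibility: w0Rw0, w0Rw1, w1Rw0, w1Rw1, w1Rw2, w2Rw1, w2Rw2

Yes, satisfiable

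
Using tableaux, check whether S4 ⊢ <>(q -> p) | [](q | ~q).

Valid in S4

Tableau for the negation ~(<>(q -> p) | [](q | ~q)):
1. ~(<>(q -> p) | [](q | ~q)), u
2. ~<>(q -> p), u
3. ~[](q | ~q), u
4. ~(q -> p), u
5. q, u
6. ~p, u
7. ~(q | ~q), v
8. ~q, v
9. q, v
Accessibility: uRu, uRv, vRv
Branch closes: q and ~q both at v.
Every branch of the negation's tableau closes; the branch above is one of them.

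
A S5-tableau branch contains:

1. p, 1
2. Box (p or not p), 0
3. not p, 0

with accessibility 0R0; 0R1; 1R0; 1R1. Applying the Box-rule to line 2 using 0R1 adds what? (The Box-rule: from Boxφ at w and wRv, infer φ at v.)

p or not p, 1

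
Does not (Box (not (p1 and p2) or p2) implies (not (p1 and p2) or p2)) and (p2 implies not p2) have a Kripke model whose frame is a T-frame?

Unsatisfiable (every branch closes)

1. not (Box (not (p1 and p2) or p2) implies (not (p1 and p2) or p2)) and (p2 implies not p2), 0
2. not (Box (not (p1 and p2) or p2) implies (not (p1 and p2) or p2)), 0   [and-rule on 1]
3. p2 implies not p2, 0   [and-rule on 1]
4. Box (not (p1 and p2) or p2), 0   [neg-implies-rule on 2]
5. not (not (p1 and p2) or p2), 0   [neg-implies-rule on 2]
6. p1 and p2, 0   [neg-or-rule on 5]
7. not p2, 0   [neg-or-rule on 5]
8. p1, 0   [and-rule on 6]
9. p2, 0   [and-rule on 6]
Accessibility: 0R0
Branch closes: p2 and not p2 both at 0.
(One branch shown.) All branches close.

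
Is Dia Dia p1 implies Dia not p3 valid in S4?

Not valid

Tableau for the negation not (Dia Dia p1 implies Dia not p3):
1. not (Dia Dia p1 implies Dia not p3), 0
2. Dia Dia p1, 0   [neg-implies-rule on 1]
3. not Dia not p3, 0   [neg-implies-rule on 1]
4. p3, 0   [neg-Dia-rule on 3 via 0R0]
5. Dia p1, 1   [Dia-rule on 2: fresh world 1, 0R1]
6. p3, 1   [neg-Dia-rule on 3 via 0R1]
7. p1, 2   [Dia-rule on 5: fresh world 2, 1R2]
8. p3, 2   [neg-Dia-rule on 3 via 0R2]
Accessibility: 0R0, 0R1, 0R2, 1R1, 1R2, 2R2
The negation has an open branch (countermodel exists).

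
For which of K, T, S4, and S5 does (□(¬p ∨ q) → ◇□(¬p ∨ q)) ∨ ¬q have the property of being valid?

T, S4, S5

K-tableau for the negation ¬((□(¬p ∨ q) → ◇□(¬p ∨ q)) ∨ ¬q):
1. ¬((□(¬p ∨ q) → ◇□(¬p ∨ q)) ∨ ¬q), w0
2. ¬(□(¬p ∨ q) → ◇□(¬p ∨ q)), w0   [¬∨-rule on 1]
3. q, w0   [¬∨-rule on 1]
4. □(¬p ∨ q), w0   [¬→-rule on 2]
5. ¬◇□(¬p ∨ q), w0   [¬→-rule on 2]
Complete open branch: countermodel on a K-frame, so not valid in K.
T-tableau for the negation ¬((□(¬p ∨ q) → ◇□(¬p ∨ q)) ∨ ¬q):
1. ¬((□(¬p ∨ q) → ◇□(¬p ∨ q)) ∨ ¬q), w0
2. ¬(□(¬p ∨ q) → ◇□(¬p ∨ q)), w0   [¬∨-rule on 1]
3. q, w0   [¬∨-rule on 1]
4. □(¬p ∨ q), w0   [¬→-rule on 2]
5. ¬◇□(¬p ∨ q), w0   [¬→-rule on 2]
6. ¬p ∨ q, w0   [□-rule on 4 via w0Rw0]
7. ¬□(¬p ∨ q), w0   [¬◇-rule on 5 via w0Rw0]
8. ¬(¬p ∨ q), w1   [¬□-rule on 7: fresh world w1, w0Rw1]
9. p, w1   [¬∨-rule on 8]
10. ¬q, w1   [¬∨-rule on 8]
11. ¬p ∨ q, w1   [□-rule on 4 via w0Rw1]
12. ¬□(¬p ∨ q), w1   [¬◇-rule on 5 via w0Rw1]
13. q, w1   [∨-rule on 11 (branches; this branch)]
Accessibility: w0Rw0, w0Rw1, w1Rw1
Branch closes: q and ¬q both at w1.
Every branch closes (one shown): valid in T, hence also in S4, S5 (every theorem of T is a theorem of S4 and S5).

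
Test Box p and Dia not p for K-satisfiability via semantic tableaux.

Unsatisfiable (every branch closes)

1. Box p and Dia not p, w0
2. Box p, w0
3. Dia not p, w0
4. not p, w1
5. p, w1
Accessibility: w0Rw1
Branch closes: p and not p both at w1.
Every branch closes; the branch above is one of them.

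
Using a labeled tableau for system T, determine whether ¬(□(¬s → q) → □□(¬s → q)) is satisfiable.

1. ¬(□(¬s → q) → □□(¬s → q)), 0
2. □(¬s → q), 0
3. ¬□□(¬s → q), 0
4. ¬s → q, 0
5. q, 0
6. ¬□(¬s → q), 1
7. ¬s → q, 1
8. q, 1
9. ¬(¬s → q), 2
10. ¬s, 2
11. ¬q, 2
Accessibility: 0R0, 0R1, 1R1, 1R2, 2R2

Yes, satisfiable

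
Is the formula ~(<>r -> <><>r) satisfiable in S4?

1. ~(<>r -> <><>r), u
2. <>r, u   [~->-rule on 1]
3. ~<><>r, u   [~->-rule on 1]
4. ~<>r, u   [~<>-rule on 3 via uRu]
5. ~r, u   [~<>-rule on 4 via uRu]
6. r, v   [<>-rule on 2: fresh world v, uRv]
7. ~<>r, v   [~<>-rule on 3 via uRv]
8. ~r, v   [~<>-rule on 4 via uRv]
Accessibility: uRu, uRv, vRv
Branch closes: r and ~r both at v.
All branches of the tableau close; one closing branch shown above.

Unsatisfiable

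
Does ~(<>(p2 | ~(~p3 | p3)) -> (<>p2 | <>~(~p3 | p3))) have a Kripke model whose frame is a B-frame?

1. ~(<>(p2 | ~(~p3 | p3)) -> (<>p2 | <>~(~p3 | p3))), 0
2. <>(p2 | ~(~p3 | p3)), 0   [~->-rule on 1]
3. ~(<>p2 | <>~(~p3 | p3)), 0   [~->-rule on 1]
4. ~<>p2, 0   [~|-rule on 3]
5. ~<>~(~p3 | p3), 0   [~|-rule on 3]
6. ~p2, 0   [~<>-rule on 4 via 0R0]
7. ~p3 | p3, 0   [~<>-rule on 5 via 0R0]
8. p3, 0   [|-rule on 7 (branches; this branch)]
9. p2 | ~(~p3 | p3), 1   [<>-rule on 2: fresh world 1, 0R1]
10. ~p2, 1   [~<>-rule on 4 via 0R1]
11. ~p3 | p3, 1   [~<>-rule on 5 via 0R1]
12. ~(~p3 | p3), 1   [|-rule on 9 (branches; this branch)]
13. p3, 1   [~|-rule on 12]
14. ~p3, 1   [~|-rule on 12]
Accessibility: 0R0, 0R1, 1R0, 1R1
Branch closes: p3 and ~p3 both at 1.
Every branch closes; the branch above is one of them.

Unsatisfiable (every branch closes)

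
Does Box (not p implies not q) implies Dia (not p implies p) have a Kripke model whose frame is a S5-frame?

Satisfiable

1. Box (not p implies not q) implies Dia (not p implies p), u
2. Dia (not p implies p), u
3. not p implies p, v
4. p, v
Accessibility: uRu, uRv, vRu, vRv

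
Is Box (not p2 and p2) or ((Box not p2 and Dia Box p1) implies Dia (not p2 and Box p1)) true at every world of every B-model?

Tableau for the negation not (Box (not p2 and p2) or ((Box not p2 and Dia Box p1) implies Dia (not p2 and Box p1))):
1. not (Box (not p2 and p2) or ((Box not p2 and Dia Box p1) implies Dia (not p2 and Box p1))), 0
2. not Box (not p2 and p2), 0
3. not ((Box not p2 and Dia Box p1) implies Dia (not p2 and Box p1)), 0
4. Box not p2 and Dia Box p1, 0
5. not Dia (not p2 and Box p1), 0
6. Box not p2, 0
7. Dia Box p1, 0
8. not (not p2 and Box p1), 0
9. not p2, 0
10. not Box p1, 0
11. not (not p2 and p2), 1
12. not (not p2 and Box p1), 1
13. not p2, 1
14. not Box p1, 1
15. Box p1, 2
16. not (not p2 and Box p1), 2
17. not p2, 2
18. p1, 0
19. p1, 2
20. not Box p1, 2
21. not p1, 3
22. not (not p2 and Box p1), 3
23. not p2, 3
24. not Box p1, 3
25. not p1, 4
26. not p1, 5
27. p1, 5
Accessibility: 0R0, 0R1, 0R2, 0R3, 1R0, 1R1, 1R4, 2R0, 2R2, 2R5, 3R0, 3R3, 4R1, 4R4, 5R2, 5R5
Branch closes: p1 and not p1 both at 5.
Every branch of the negation's tableau closes; the branch above is one of them.

Valid in B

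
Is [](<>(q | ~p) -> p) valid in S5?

Tableau for the negation ~[](<>(q | ~p) -> p):
1. ~[](<>(q | ~p) -> p), w0
2. ~(<>(q | ~p) -> p), w1   [~[]-rule on 1: fresh world w1, w0Rw1]
3. <>(q | ~p), w1   [~->-rule on 2]
4. ~p, w1   [~->-rule on 2]
5. q | ~p, w2   [<>-rule on 3: fresh world w2, w1Rw2]
6. ~p, w2   [|-rule on 5 (branches; this branch)]
Accessibility: w0Rw0, w0Rw1, w0Rw2, w1Rw0, w1Rw1, w1Rw2, w2Rw0, w2Rw1, w2Rw2
The negation has an open branch (countermodel exists).

Invalid (countermodel exists)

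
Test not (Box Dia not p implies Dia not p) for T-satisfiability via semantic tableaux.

Unsatisfiable

1. not (Box Dia not p implies Dia not p), w0
2. Box Dia not p, w0
3. not Dia not p, w0
4. Dia not p, w0
5. p, w0
6. not p, w1
7. Dia not p, w1
8. p, w1
Accessibility: w0Rw0, w0Rw1, w1Rw1
Branch closes: p and not p both at w1.
All branches of the tableau close; one closing branch shown above.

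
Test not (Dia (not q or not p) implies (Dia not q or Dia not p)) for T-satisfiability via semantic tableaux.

No, unsatisfiable

1. not (Dia (not q or not p) implies (Dia not q or Dia not p)), u
2. Dia (not q or not p), u
3. not (Dia not q or Dia not p), u
4. not Dia not q, u
5. not Dia not p, u
6. q, u
7. p, u
8. not q or not p, v
9. q, v
10. p, v
11. not p, v
Accessibility: uRu, uRv, vRv
Branch closes: p and not p both at v.
All branches of the tableau close; one closing branch shown above.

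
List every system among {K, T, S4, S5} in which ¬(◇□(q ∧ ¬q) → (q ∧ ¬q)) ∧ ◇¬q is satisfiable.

T-tableau for the formula:
1. ¬(◇□(q ∧ ¬q) → (q ∧ ¬q)) ∧ ◇¬q, u
2. ¬(◇□(q ∧ ¬q) → (q ∧ ¬q)), u
3. ◇¬q, u
4. ◇□(q ∧ ¬q), u
5. ¬(q ∧ ¬q), u
6. q, u
7. ¬q, v
8. □(q ∧ ¬q), w
9. q ∧ ¬q, w
10. q, w
11. ¬q, w
Accessibility: uRu, uRv, uRw, vRv, wRw
Branch closes: q and ¬q both at w.
Every branch closes (one shown): unsatisfiable in T, hence also in S4, S5 (every S4/S5-frame is a T-frame).
K-tableau for the formula:
1. ¬(◇□(q ∧ ¬q) → (q ∧ ¬q)) ∧ ◇¬q, u
2. ¬(◇□(q ∧ ¬q) → (q ∧ ¬q)), u
3. ◇¬q, u
4. ◇□(q ∧ ¬q), u
5. ¬(q ∧ ¬q), u
6. q, u
7. ¬q, v
8. □(q ∧ ¬q), w
Accessibility: uRv, uRw
Complete open branch: satisfiable in K.

K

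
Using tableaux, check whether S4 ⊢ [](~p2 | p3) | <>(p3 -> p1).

Valid

Tableau for the negation ~([](~p2 | p3) | <>(p3 -> p1)):
1. ~([](~p2 | p3) | <>(p3 -> p1)), u
2. ~[](~p2 | p3), u   [~|-rule on 1]
3. ~<>(p3 -> p1), u   [~|-rule on 1]
4. ~(p3 -> p1), u   [~<>-rule on 3 via uRu]
5. p3, u   [~->-rule on 4]
6. ~p1, u   [~->-rule on 4]
7. ~(~p2 | p3), v   [~[]-rule on 2: fresh world v, uRv]
8. p2, v   [~|-rule on 7]
9. ~p3, v   [~|-rule on 7]
10. ~(p3 -> p1), v   [~<>-rule on 3 via uRv]
11. p3, v   [~->-rule on 10]
12. ~p1, v   [~->-rule on 10]
Accessibility: uRu, uRv, vRv
Branch closes: p3 and ~p3 both at v.
Every branch of the negation's tableau closes; the branch above is one of them.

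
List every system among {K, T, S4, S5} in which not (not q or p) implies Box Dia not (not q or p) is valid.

S5

S4-tableau for the negation not (not (not q or p) implies Box Dia not (not q or p)):
1. not (not (not q or p) implies Box Dia not (not q or p)), u
2. not (not q or p), u
3. not Box Dia not (not q or p), u
4. q, u
5. not p, u
6. not Dia not (not q or p), v
7. not q or p, v
8. p, v
Accessibility: uRu, uRv, vRv
Complete open branch: countermodel on an S4-frame, so not valid in S4, nor in K, T (the same frame is also a K-frame and a T-frame).
S5-tableau for the negation not (not (not q or p) implies Box Dia not (not q or p)):
1. not (not (not q or p) implies Box Dia not (not q or p)), u
2. not (not q or p), u
3. not Box Dia not (not q or p), u
4. q, u
5. not p, u
6. not Dia not (not q or p), v
7. not q or p, u
8. not q or p, v
9. p, u
Accessibility: uRu, uRv, vRu, vRv
Branch closes: p and not p both at u.
Every branch closes (one shown): valid in S5.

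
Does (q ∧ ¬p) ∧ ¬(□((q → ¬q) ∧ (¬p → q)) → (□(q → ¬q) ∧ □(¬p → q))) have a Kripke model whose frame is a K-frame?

1. (q ∧ ¬p) ∧ ¬(□((q → ¬q) ∧ (¬p → q)) → (□(q → ¬q) ∧ □(¬p → q))), w0
2. q ∧ ¬p, w0
3. ¬(□((q → ¬q) ∧ (¬p → q)) → (□(q → ¬q) ∧ □(¬p → q))), w0
4. q, w0
5. ¬p, w0
6. □((q → ¬q) ∧ (¬p → q)), w0
7. ¬(□(q → ¬q) ∧ □(¬p → q)), w0
8. ¬□(¬p → q), w0
9. ¬(¬p → q), w1
10. ¬p, w1
11. ¬q, w1
12. (q → ¬q) ∧ (¬p → q), w1
13. q → ¬q, w1
14. ¬p → q, w1
15. q, w1
Accessibility: w0Rw1
Branch closes: q and ¬q both at w1.
(One branch shown.) All branches close.

Unsatisfiable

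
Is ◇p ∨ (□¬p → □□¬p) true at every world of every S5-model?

Tableau for the negation ¬(◇p ∨ (□¬p → □□¬p)):
1. ¬(◇p ∨ (□¬p → □□¬p)), u
2. ¬◇p, u
3. ¬(□¬p → □□¬p), u
4. □¬p, u
5. ¬□□¬p, u
6. ¬p, u
7. ¬□¬p, v
8. ¬p, v
9. p, w
10. ¬p, w
Accessibility: uRu, uRv, uRw, vRu, vRv, vRw, wRu, wRv, wRw
Branch closes: p and ¬p both at w.
All branches of the negation close; one closing branch shown above.

Valid in S5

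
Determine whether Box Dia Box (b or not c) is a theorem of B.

Invalid (countermodel exists)

Tableau for the negation not Box Dia Box (b or not c):
1. not Box Dia Box (b or not c), 0
2. not Dia Box (b or not c), 1
3. not Box (b or not c), 0
4. not Box (b or not c), 1
5. not (b or not c), 2
6. not b, 2
7. c, 2
8. not (b or not c), 3
9. not b, 3
10. c, 3
11. not Box (b or not c), 3
12. not (b or not c), 4
13. not b, 4
14. c, 4
Accessibility: 0R0, 0R1, 0R2, 1R0, 1R1, 1R3, 2R0, 2R2, 3R1, 3R3, 3R4, 4R3, 4R4
The negation has an open branch (countermodel exists).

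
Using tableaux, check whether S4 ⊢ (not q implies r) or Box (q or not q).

Tableau for the negation not ((not q implies r) or Box (q or not q)):
1. not ((not q implies r) or Box (q or not q)), 0
2. not (not q implies r), 0
3. not Box (q or not q), 0
4. not q, 0
5. not r, 0
6. not (q or not q), 1
7. not q, 1
8. q, 1
Accessibility: 0R0, 0R1, 1R1
Branch closes: q and not q both at 1.
Every branch of the negation's tableau closes; the branch above is one of them.

Yes, valid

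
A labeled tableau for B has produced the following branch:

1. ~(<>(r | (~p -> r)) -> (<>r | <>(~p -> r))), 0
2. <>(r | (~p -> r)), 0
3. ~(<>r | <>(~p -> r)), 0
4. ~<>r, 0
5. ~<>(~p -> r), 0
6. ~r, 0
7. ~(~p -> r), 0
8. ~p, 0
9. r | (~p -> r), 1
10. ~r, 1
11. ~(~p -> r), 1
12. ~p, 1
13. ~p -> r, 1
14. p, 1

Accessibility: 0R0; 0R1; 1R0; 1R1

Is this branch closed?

Both p and ~p appear at 1.

Yes, closed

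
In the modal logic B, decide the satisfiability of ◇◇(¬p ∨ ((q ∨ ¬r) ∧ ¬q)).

Yes, satisfiable

1. ◇◇(¬p ∨ ((q ∨ ¬r) ∧ ¬q)), w0
2. ◇(¬p ∨ ((q ∨ ¬r) ∧ ¬q)), w1
3. ¬p ∨ ((q ∨ ¬r) ∧ ¬q), w2
4. (q ∨ ¬r) ∧ ¬q, w2
5. q ∨ ¬r, w2
6. ¬q, w2
7. ¬r, w2
Accessibility: w0Rw0, w0Rw1, w1Rw0, w1Rw1, w1Rw2, w2Rw1, w2Rw2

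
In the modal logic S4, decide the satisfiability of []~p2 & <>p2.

No, unsatisfiable

1. []~p2 & <>p2, w0
2. []~p2, w0
3. <>p2, w0
4. ~p2, w0
5. p2, w1
6. ~p2, w1
Accessibility: w0Rw0, w0Rw1, w1Rw1
Branch closes: p2 and ~p2 both at w1.
All branches of the tableau close; one closing branch shown above.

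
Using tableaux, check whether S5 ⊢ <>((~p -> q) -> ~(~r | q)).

Tableau for the negation ~<>((~p -> q) -> ~(~r | q)):
1. ~<>((~p -> q) -> ~(~r | q)), u
2. ~((~p -> q) -> ~(~r | q)), u
3. ~p -> q, u
4. ~r | q, u
5. q, u
Accessibility: uRu
The negation has an open branch (countermodel exists).

Not valid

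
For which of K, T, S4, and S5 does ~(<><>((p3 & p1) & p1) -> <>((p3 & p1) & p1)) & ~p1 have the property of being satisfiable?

T-tableau for the formula:
1. ~(<><>((p3 & p1) & p1) -> <>((p3 & p1) & p1)) & ~p1, w0
2. ~(<><>((p3 & p1) & p1) -> <>((p3 & p1) & p1)), w0
3. ~p1, w0
4. <><>((p3 & p1) & p1), w0
5. ~<>((p3 & p1) & p1), w0
6. ~((p3 & p1) & p1), w0
7. <>((p3 & p1) & p1), w1
8. ~((p3 & p1) & p1), w1
9. ~p1, w1
10. (p3 & p1) & p1, w2
11. p3 & p1, w2
12. p1, w2
13. p3, w2
Accessibility: w0Rw0, w0Rw1, w1Rw1, w1Rw2, w2Rw2
Complete open branch: satisfiable in T, hence also in K (this T-model is also a K-model).
S4-tableau for the formula:
1. ~(<><>((p3 & p1) & p1) -> <>((p3 & p1) & p1)) & ~p1, w0
2. ~(<><>((p3 & p1) & p1) -> <>((p3 & p1) & p1)), w0
3. ~p1, w0
4. <><>((p3 & p1) & p1), w0
5. ~<>((p3 & p1) & p1), w0
6. ~((p3 & p1) & p1), w0
7. ~(p3 & p1), w0
8. <>((p3 & p1) & p1), w1
9. ~((p3 & p1) & p1), w1
10. ~(p3 & p1), w1
11. ~p1, w1
12. (p3 & p1) & p1, w2
13. p3 & p1, w2
14. p1, w2
15. p3, w2
16. ~((p3 & p1) & p1), w2
17. ~(p3 & p1), w2
18. ~p1, w2
Accessibility: w0Rw0, w0Rw1, w0Rw2, w1Rw1, w1Rw2, w2Rw2
Branch closes: p1 and ~p1 both at w2.
Every branch closes (one shown): unsatisfiable in S4, hence also in S5 (every S5-frame is an S4-frame).

K, T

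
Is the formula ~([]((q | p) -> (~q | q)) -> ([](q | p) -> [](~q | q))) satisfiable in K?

1. ~([]((q | p) -> (~q | q)) -> ([](q | p) -> [](~q | q))), u
2. []((q | p) -> (~q | q)), u   [~->-rule on 1]
3. ~([](q | p) -> [](~q | q)), u   [~->-rule on 1]
4. [](q | p), u   [~->-rule on 3]
5. ~[](~q | q), u   [~->-rule on 3]
6. ~(~q | q), v   [~[]-rule on 5: fresh world v, uRv]
7. q, v   [~|-rule on 6]
8. ~q, v   [~|-rule on 6]
Accessibility: uRv
Branch closes: q and ~q both at v.
(One branch shown.) All branches close.

No, unsatisfiable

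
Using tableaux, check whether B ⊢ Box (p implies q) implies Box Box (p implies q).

Tableau for the negation not (Box (p implies q) implies Box Box (p implies q)):
1. not (Box (p implies q) implies Box Box (p implies q)), u
2. Box (p implies q), u   [neg-implies-rule on 1]
3. not Box Box (p implies q), u   [neg-implies-rule on 1]
4. p implies q, u   [Box-rule on 2 via uRu]
5. q, u   [implies-rule on 4 (branches; this branch)]
6. not Box (p implies q), v   [neg-Box-rule on 3: fresh world v, uRv]
7. p implies q, v   [Box-rule on 2 via uRv]
8. q, v   [implies-rule on 7 (branches; this branch)]
9. not (p implies q), w   [neg-Box-rule on 6: fresh world w, vRw]
10. p, w   [neg-implies-rule on 9]
11. not q, w   [neg-implies-rule on 9]
Accessibility: uRu, uRv, vRu, vRv, vRw, wRv, wRw
The negation has an open branch (countermodel exists).

Not valid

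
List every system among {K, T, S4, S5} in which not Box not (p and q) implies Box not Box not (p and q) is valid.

S5

S4-tableau for the negation not (not Box not (p and q) implies Box not Box not (p and q)):
1. not (not Box not (p and q) implies Box not Box not (p and q)), w0
2. not Box not (p and q), w0
3. not Box not Box not (p and q), w0
4. p and q, w1
5. p, w1
6. q, w1
7. Box not (p and q), w2
8. not (p and q), w2
9. not q, w2
Accessibility: w0Rw0, w0Rw1, w0Rw2, w1Rw1, w2Rw2
Complete open branch: countermodel on an S4-frame, so not valid in S4, nor in K, T (the same frame is also a K-frame and a T-frame).
S5-tableau for the negation not (not Box not (p and q) implies Box not Box not (p and q)):
1. not (not Box not (p and q) implies Box not Box not (p and q)), w0
2. not Box not (p and q), w0
3. not Box not Box not (p and q), w0
4. p and q, w1
5. p, w1
6. q, w1
7. Box not (p and q), w2
8. not (p and q), w0
9. not (p and q), w1
10. not (p and q), w2
11. not q, w0
12. not q, w1
Accessibility: w0Rw0, w0Rw1, w0Rw2, w1Rw0, w1Rw1, w1Rw2, w2Rw0, w2Rw1, w2Rw2
Branch closes: q and not q both at w1.
Every branch closes (one shown): valid in S5.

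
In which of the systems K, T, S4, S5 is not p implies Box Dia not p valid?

S5

S4-tableau for the negation not (not p implies Box Dia not p):
1. not (not p implies Box Dia not p), 0
2. not p, 0
3. not Box Dia not p, 0
4. not Dia not p, 1
5. p, 1
Accessibility: 0R0, 0R1, 1R1
Complete open branch: countermodel on an S4-frame, so not valid in S4, nor in K, T (the same frame is also a K-frame and a T-frame).
S5-tableau for the negation not (not p implies Box Dia not p):
1. not (not p implies Box Dia not p), 0
2. not p, 0
3. not Box Dia not p, 0
4. not Dia not p, 1
5. p, 0
Accessibility: 0R0, 0R1, 1R0, 1R1
Branch closes: p and not p both at 0.
Every branch closes (one shown): valid in S5.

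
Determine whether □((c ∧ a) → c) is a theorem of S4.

Valid

Tableau for the negation ¬□((c ∧ a) → c):
1. ¬□((c ∧ a) → c), 0
2. ¬((c ∧ a) → c), 1
3. c ∧ a, 1
4. ¬c, 1
5. c, 1
6. a, 1
Accessibility: 0R0, 0R1, 1R1
Branch closes: c and ¬c both at 1.
Every branch of the negation's tableau closes; the branch above is one of them.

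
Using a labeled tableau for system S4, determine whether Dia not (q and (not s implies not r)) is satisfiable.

1. Dia not (q and (not s implies not r)), 0
2. not (q and (not s implies not r)), 1   [Dia-rule on 1: fresh world 1, 0R1]
3. not (not s implies not r), 1   [neg-and-rule on 2 (branches; this branch)]
4. not s, 1   [neg-implies-rule on 3]
5. r, 1   [neg-implies-rule on 3]
Accessibility: 0R0, 0R1, 1R1

Satisfiable (open branch found)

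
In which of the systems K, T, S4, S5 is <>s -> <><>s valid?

T, S4, S5

K-tableau for the negation ~(<>s -> <><>s):
1. ~(<>s -> <><>s), w0
2. <>s, w0   [~->-rule on 1]
3. ~<><>s, w0   [~->-rule on 1]
4. s, w1   [<>-rule on 2: fresh world w1, w0Rw1]
5. ~<>s, w1   [~<>-rule on 3 via w0Rw1]
Accessibility: w0Rw1
Complete open branch: countermodel on a K-frame, so not valid in K.
T-tableau for the negation ~(<>s -> <><>s):
1. ~(<>s -> <><>s), w0
2. <>s, w0   [~->-rule on 1]
3. ~<><>s, w0   [~->-rule on 1]
4. ~<>s, w0   [~<>-rule on 3 via w0Rw0]
5. ~s, w0   [~<>-rule on 4 via w0Rw0]
6. s, w1   [<>-rule on 2: fresh world w1, w0Rw1]
7. ~<>s, w1   [~<>-rule on 3 via w0Rw1]
8. ~s, w1   [~<>-rule on 4 via w0Rw1]
Accessibility: w0Rw0, w0Rw1, w1Rw1
Branch closes: s and ~s both at w1.
Every branch closes (one shown): valid in T, hence also in S4, S5 (every theorem of T is a theorem of S4 and S5).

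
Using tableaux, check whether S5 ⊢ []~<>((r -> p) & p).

Tableau for the negation ~[]~<>((r -> p) & p):
1. ~[]~<>((r -> p) & p), u
2. <>((r -> p) & p), v
3. (r -> p) & p, w
4. r -> p, w
5. p, w
Accessibility: uRu, uRv, uRw, vRu, vRv, vRw, wRu, wRv, wRw
The negation has an open branch (countermodel exists).

Not valid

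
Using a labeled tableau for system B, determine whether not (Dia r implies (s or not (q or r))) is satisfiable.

1. not (Dia r implies (s or not (q or r))), w0
2. Dia r, w0   [neg-implies-rule on 1]
3. not (s or not (q or r)), w0   [neg-implies-rule on 1]
4. not s, w0   [neg-or-rule on 3]
5. q or r, w0   [neg-or-rule on 3]
6. r, w0   [or-rule on 5 (branches; this branch)]
7. r, w1   [Dia-rule on 2: fresh world w1, w0Rw1]
Accessibility: w0Rw0, w0Rw1, w1Rw0, w1Rw1

Satisfiable (open branch found)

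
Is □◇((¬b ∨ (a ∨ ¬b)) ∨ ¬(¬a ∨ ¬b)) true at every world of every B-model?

Tableau for the negation ¬□◇((¬b ∨ (a ∨ ¬b)) ∨ ¬(¬a ∨ ¬b)):
1. ¬□◇((¬b ∨ (a ∨ ¬b)) ∨ ¬(¬a ∨ ¬b)), u
2. ¬◇((¬b ∨ (a ∨ ¬b)) ∨ ¬(¬a ∨ ¬b)), v
3. ¬((¬b ∨ (a ∨ ¬b)) ∨ ¬(¬a ∨ ¬b)), u
4. ¬(¬b ∨ (a ∨ ¬b)), u
5. ¬a ∨ ¬b, u
6. b, u
7. ¬(a ∨ ¬b), u
8. ¬a, u
9. ¬((¬b ∨ (a ∨ ¬b)) ∨ ¬(¬a ∨ ¬b)), v
10. ¬(¬b ∨ (a ∨ ¬b)), v
11. ¬a ∨ ¬b, v
12. b, v
13. ¬(a ∨ ¬b), v
14. ¬a, v
Accessibility: uRu, uRv, vRu, vRv
The negation has an open branch (countermodel exists).

No, not valid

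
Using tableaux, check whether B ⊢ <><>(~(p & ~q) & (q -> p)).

Tableau for the negation ~<><>(~(p & ~q) & (q -> p)):
1. ~<><>(~(p & ~q) & (q -> p)), w0
2. ~<>(~(p & ~q) & (q -> p)), w0
3. ~(~(p & ~q) & (q -> p)), w0
4. ~(q -> p), w0
5. q, w0
6. ~p, w0
Accessibility: w0Rw0
The negation has an open branch (countermodel exists).

Not valid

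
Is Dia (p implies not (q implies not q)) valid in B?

No, not valid

Tableau for the negation not Dia (p implies not (q implies not q)):
1. not Dia (p implies not (q implies not q)), 0
2. not (p implies not (q implies not q)), 0   [neg-Dia-rule on 1 via 0R0]
3. p, 0   [neg-implies-rule on 2]
4. q implies not q, 0   [neg-implies-rule on 2]
5. not q, 0   [implies-rule on 4 (branches; this branch)]
Accessibility: 0R0
The negation has an open branch (countermodel exists).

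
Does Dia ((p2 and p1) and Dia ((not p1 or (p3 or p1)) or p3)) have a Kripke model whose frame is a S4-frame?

1. Dia ((p2 and p1) and Dia ((not p1 or (p3 or p1)) or p3)), w0
2. (p2 and p1) and Dia ((not p1 or (p3 or p1)) or p3), w1
3. p2 and p1, w1
4. Dia ((not p1 or (p3 or p1)) or p3), w1
5. p2, w1
6. p1, w1
7. (not p1 or (p3 or p1)) or p3, w2
8. p3, w2
Accessibility: w0Rw0, w0Rw1, w0Rw2, w1Rw1, w1Rw2, w2Rw2

Satisfiable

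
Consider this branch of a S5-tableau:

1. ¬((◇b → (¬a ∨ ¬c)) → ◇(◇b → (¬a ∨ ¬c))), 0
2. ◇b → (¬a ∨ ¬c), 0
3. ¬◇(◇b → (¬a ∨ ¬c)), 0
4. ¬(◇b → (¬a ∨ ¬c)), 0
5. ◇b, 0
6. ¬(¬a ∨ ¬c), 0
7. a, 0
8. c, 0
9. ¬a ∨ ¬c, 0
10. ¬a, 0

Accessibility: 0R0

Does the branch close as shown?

Both a and ¬a appear at 0.

Yes, closed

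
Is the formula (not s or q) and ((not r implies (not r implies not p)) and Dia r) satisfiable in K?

1. (not s or q) and ((not r implies (not r implies not p)) and Dia r), u
2. not s or q, u   [and-rule on 1]
3. (not r implies (not r implies not p)) and Dia r, u   [and-rule on 1]
4. not r implies (not r implies not p), u   [and-rule on 3]
5. Dia r, u   [and-rule on 3]
6. q, u   [or-rule on 2 (branches; this branch)]
7. not r implies not p, u   [implies-rule on 4 (branches; this branch)]
8. not p, u   [implies-rule on 7 (branches; this branch)]
9. r, v   [Dia-rule on 5: fresh world v, uRv]
Accessibility: uRv

Satisfiable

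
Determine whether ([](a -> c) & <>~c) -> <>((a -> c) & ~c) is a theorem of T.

Yes, valid

Tableau for the negation ~(([](a -> c) & <>~c) -> <>((a -> c) & ~c)):
1. ~(([](a -> c) & <>~c) -> <>((a -> c) & ~c)), w0
2. [](a -> c) & <>~c, w0
3. ~<>((a -> c) & ~c), w0
4. [](a -> c), w0
5. <>~c, w0
6. ~((a -> c) & ~c), w0
7. a -> c, w0
8. c, w0
9. ~c, w1
10. ~((a -> c) & ~c), w1
11. a -> c, w1
12. ~(a -> c), w1
13. a, w1
14. c, w1
Accessibility: w0Rw0, w0Rw1, w1Rw1
Branch closes: c and ~c both at w1.
Every branch of the negation's tableau closes; the branch above is one of them.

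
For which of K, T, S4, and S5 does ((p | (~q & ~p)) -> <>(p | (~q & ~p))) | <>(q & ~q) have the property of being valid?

T, S4, S5

T-tableau for the negation ~(((p | (~q & ~p)) -> <>(p | (~q & ~p))) | <>(q & ~q)):
1. ~(((p | (~q & ~p)) -> <>(p | (~q & ~p))) | <>(q & ~q)), 0
2. ~((p | (~q & ~p)) -> <>(p | (~q & ~p))), 0   [~|-rule on 1]
3. ~<>(q & ~q), 0   [~|-rule on 1]
4. p | (~q & ~p), 0   [~->-rule on 2]
5. ~<>(p | (~q & ~p)), 0   [~->-rule on 2]
6. ~(q & ~q), 0   [~<>-rule on 3 via 0R0]
7. ~(p | (~q & ~p)), 0   [~<>-rule on 5 via 0R0]
8. ~p, 0   [~|-rule on 7]
9. ~(~q & ~p), 0   [~|-rule on 7]
10. ~q & ~p, 0   [|-rule on 4 (branches; this branch)]
11. ~q, 0   [&-rule on 10]
12. p, 0   [~&-rule on 9 (branches; this branch)]
Accessibility: 0R0
Branch closes: p and ~p both at 0.
Every branch closes (one shown): valid in T, hence also in S4, S5 (every theorem of T is a theorem of S4 and S5).
K-tableau for the negation ~(((p | (~q & ~p)) -> <>(p | (~q & ~p))) | <>(q & ~q)):
1. ~(((p | (~q & ~p)) -> <>(p | (~q & ~p))) | <>(q & ~q)), 0
2. ~((p | (~q & ~p)) -> <>(p | (~q & ~p))), 0   [~|-rule on 1]
3. ~<>(q & ~q), 0   [~|-rule on 1]
4. p | (~q & ~p), 0   [~->-rule on 2]
5. ~<>(p | (~q & ~p)), 0   [~->-rule on 2]
6. ~q & ~p, 0   [|-rule on 4 (branches; this branch)]
7. ~q, 0   [&-rule on 6]
8. ~p, 0   [&-rule on 6]
Complete open branch: countermodel on a K-frame, so not valid in K.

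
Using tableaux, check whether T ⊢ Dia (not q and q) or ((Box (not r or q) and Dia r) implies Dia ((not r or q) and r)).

Tableau for the negation not (Dia (not q and q) or ((Box (not r or q) and Dia r) implies Dia ((not r or q) and r))):
1. not (Dia (not q and q) or ((Box (not r or q) and Dia r) implies Dia ((not r or q) and r))), 0
2. not Dia (not q and q), 0
3. not ((Box (not r or q) and Dia r) implies Dia ((not r or q) and r)), 0
4. Box (not r or q) and Dia r, 0
5. not Dia ((not r or q) and r), 0
6. Box (not r or q), 0
7. Dia r, 0
8. not (not q and q), 0
9. not ((not r or q) and r), 0
10. not r or q, 0
11. not q, 0
12. not r, 0
13. r, 1
14. not (not q and q), 1
15. not ((not r or q) and r), 1
16. not r or q, 1
17. not q, 1
18. not (not r or q), 1
19. q, 1
Accessibility: 0R0, 0R1, 1R1
Branch closes: q and not q both at 1.
Every branch of the negation's tableau closes; the branch above is one of them.

Valid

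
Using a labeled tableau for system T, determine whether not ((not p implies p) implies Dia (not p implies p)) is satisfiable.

Unsatisfiable (every branch closes)

1. not ((not p implies p) implies Dia (not p implies p)), 0
2. not p implies p, 0
3. not Dia (not p implies p), 0
4. not (not p implies p), 0
5. not p, 0
6. p, 0
Accessibility: 0R0
Branch closes: p and not p both at 0.
All branches of the tableau close; one closing branch shown above.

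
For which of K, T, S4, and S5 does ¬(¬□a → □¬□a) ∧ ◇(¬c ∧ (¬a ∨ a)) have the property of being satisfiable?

S4-tableau for the formula:
1. ¬(¬□a → □¬□a) ∧ ◇(¬c ∧ (¬a ∨ a)), w0
2. ¬(¬□a → □¬□a), w0   [∧-rule on 1]
3. ◇(¬c ∧ (¬a ∨ a)), w0   [∧-rule on 1]
4. ¬□a, w0   [¬→-rule on 2]
5. ¬□¬□a, w0   [¬→-rule on 2]
6. ¬c ∧ (¬a ∨ a), w1   [◇-rule on 3: fresh world w1, w0Rw1]
7. ¬c, w1   [∧-rule on 6]
8. ¬a ∨ a, w1   [∧-rule on 6]
9. a, w1   [∨-rule on 8 (branches; this branch)]
10. ¬a, w2   [¬□-rule on 4: fresh world w2, w0Rw2]
11. □a, w3   [¬□-rule on 5: fresh world w3, w0Rw3]
12. a, w3   [□-rule on 11 via w3Rw3]
Accessibility: w0Rw0, w0Rw1, w0Rw2, w0Rw3, w1Rw1, w2Rw2, w3Rw3
Complete open branch: satisfiable in S4, hence also in K, T (this S4-model is also a K-model and a T-model).
S5-tableau for the formula:
1. ¬(¬□a → □¬□a) ∧ ◇(¬c ∧ (¬a ∨ a)), w0
2. ¬(¬□a → □¬□a), w0   [∧-rule on 1]
3. ◇(¬c ∧ (¬a ∨ a)), w0   [∧-rule on 1]
4. ¬□a, w0   [¬→-rule on 2]
5. ¬□¬□a, w0   [¬→-rule on 2]
6. ¬c ∧ (¬a ∨ a), w1   [◇-rule on 3: fresh world w1, w0Rw1]
7. ¬c, w1   [∧-rule on 6]
8. ¬a ∨ a, w1   [∧-rule on 6]
9. a, w1   [∨-rule on 8 (branches; this branch)]
10. ¬a, w2   [¬□-rule on 4: fresh world w2, w0Rw2]
11. □a, w3   [¬□-rule on 5: fresh world w3, w0Rw3]
12. a, w0   [□-rule on 11 via w3Rw0]
13. a, w2   [□-rule on 11 via w3Rw2]
Accessibility: w0Rw0, w0Rw1, w0Rw2, w0Rw3, w1Rw0, w1Rw1, w1Rw2, w1Rw3, w2Rw0, w2Rw1, w2Rw2, w2Rw3, w3Rw0, w3Rw1, w3Rw2, w3Rw3
Branch closes: a and ¬a both at w2.
Every branch closes (one shown): unsatisfiable in S5.

K, T, S4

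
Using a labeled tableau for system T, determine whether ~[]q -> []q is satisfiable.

1. ~[]q -> []q, u
2. []q, u
3. q, u
Accessibility: uRu

Satisfiable (open branch found)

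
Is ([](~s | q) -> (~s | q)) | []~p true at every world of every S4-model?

Tableau for the negation ~(([](~s | q) -> (~s | q)) | []~p):
1. ~(([](~s | q) -> (~s | q)) | []~p), 0
2. ~([](~s | q) -> (~s | q)), 0
3. ~[]~p, 0
4. [](~s | q), 0
5. ~(~s | q), 0
6. s, 0
7. ~q, 0
8. ~s | q, 0
9. q, 0
Accessibility: 0R0
Branch closes: q and ~q both at 0.
All branches of the negation close; one closing branch shown above.

Valid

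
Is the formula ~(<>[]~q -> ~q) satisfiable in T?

Satisfiable

1. ~(<>[]~q -> ~q), w0
2. <>[]~q, w0
3. q, w0
4. []~q, w1
5. ~q, w1
Accessibility: w0Rw0, w0Rw1, w1Rw1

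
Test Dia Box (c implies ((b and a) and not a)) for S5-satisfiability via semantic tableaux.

1. Dia Box (c implies ((b and a) and not a)), w0
2. Box (c implies ((b and a) and not a)), w1
3. c implies ((b and a) and not a), w0
4. c implies ((b and a) and not a), w1
5. not c, w0
6. not c, w1
Accessibility: w0Rw0, w0Rw1, w1Rw0, w1Rw1

Satisfiable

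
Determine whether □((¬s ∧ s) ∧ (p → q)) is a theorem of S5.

Tableau for the negation ¬□((¬s ∧ s) ∧ (p → q)):
1. ¬□((¬s ∧ s) ∧ (p → q)), w0
2. ¬((¬s ∧ s) ∧ (p → q)), w1
3. ¬(p → q), w1
4. p, w1
5. ¬q, w1
Accessibility: w0Rw0, w0Rw1, w1Rw0, w1Rw1
The negation has an open branch (countermodel exists).

No, not valid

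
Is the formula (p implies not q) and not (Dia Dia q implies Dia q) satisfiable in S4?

1. (p implies not q) and not (Dia Dia q implies Dia q), u
2. p implies not q, u
3. not (Dia Dia q implies Dia q), u
4. Dia Dia q, u
5. not Dia q, u
6. not q, u
7. Dia q, v
8. not q, v
9. q, w
10. not q, w
Accessibility: uRu, uRv, uRw, vRv, vRw, wRw
Branch closes: q and not q both at w.
(One branch shown.) All branches close.

Unsatisfiable (every branch closes)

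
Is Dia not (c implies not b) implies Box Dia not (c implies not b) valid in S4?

Invalid (countermodel exists)

Tableau for the negation not (Dia not (c implies not b) implies Box Dia not (c implies not b)):
1. not (Dia not (c implies not b) implies Box Dia not (c implies not b)), w0
2. Dia not (c implies not b), w0   [neg-implies-rule on 1]
3. not Box Dia not (c implies not b), w0   [neg-implies-rule on 1]
4. not (c implies not b), w1   [Dia-rule on 2: fresh world w1, w0Rw1]
5. c, w1   [neg-implies-rule on 4]
6. b, w1   [neg-implies-rule on 4]
7. not Dia not (c implies not b), w2   [neg-Box-rule on 3: fresh world w2, w0Rw2]
8. c implies not b, w2   [neg-Dia-rule on 7 via w2Rw2]
9. not b, w2   [implies-rule on 8 (branches; this branch)]
Accessibility: w0Rw0, w0Rw1, w0Rw2, w1Rw1, w2Rw2
The negation has an open branch (countermodel exists).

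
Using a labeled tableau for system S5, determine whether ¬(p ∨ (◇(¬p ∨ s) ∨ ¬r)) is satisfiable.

Unsatisfiable (every branch closes)

1. ¬(p ∨ (◇(¬p ∨ s) ∨ ¬r)), w0
2. ¬p, w0
3. ¬(◇(¬p ∨ s) ∨ ¬r), w0
4. ¬◇(¬p ∨ s), w0
5. r, w0
6. ¬(¬p ∨ s), w0
7. p, w0
8. ¬s, w0
Accessibility: w0Rw0
Branch closes: p and ¬p both at w0.
(One branch shown.) All branches close.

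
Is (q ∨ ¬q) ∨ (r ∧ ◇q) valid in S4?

Tableau for the negation ¬((q ∨ ¬q) ∨ (r ∧ ◇q)):
1. ¬((q ∨ ¬q) ∨ (r ∧ ◇q)), w0
2. ¬(q ∨ ¬q), w0
3. ¬(r ∧ ◇q), w0
4. ¬q, w0
5. q, w0
Accessibility: w0Rw0
Branch closes: q and ¬q both at w0.
All branches of the negation close; one closing branch shown above.

Valid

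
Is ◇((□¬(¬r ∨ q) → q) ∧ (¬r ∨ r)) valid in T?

Tableau for the negation ¬◇((□¬(¬r ∨ q) → q) ∧ (¬r ∨ r)):
1. ¬◇((□¬(¬r ∨ q) → q) ∧ (¬r ∨ r)), u
2. ¬((□¬(¬r ∨ q) → q) ∧ (¬r ∨ r)), u   [¬◇-rule on 1 via uRu]
3. ¬(□¬(¬r ∨ q) → q), u   [¬∧-rule on 2 (branches; this branch)]
4. □¬(¬r ∨ q), u   [¬→-rule on 3]
5. ¬q, u   [¬→-rule on 3]
6. ¬(¬r ∨ q), u   [□-rule on 4 via uRu]
7. r, u   [¬∨-rule on 6]
Accessibility: uRu
The negation has an open branch (countermodel exists).

No, not valid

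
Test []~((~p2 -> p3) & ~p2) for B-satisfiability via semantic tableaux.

1. []~((~p2 -> p3) & ~p2), u
2. ~((~p2 -> p3) & ~p2), u
3. p2, u
Accessibility: uRu

Yes, satisfiable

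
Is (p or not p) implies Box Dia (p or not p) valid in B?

Tableau for the negation not ((p or not p) implies Box Dia (p or not p)):
1. not ((p or not p) implies Box Dia (p or not p)), w0
2. p or not p, w0
3. not Box Dia (p or not p), w0
4. not p, w0
5. not Dia (p or not p), w1
6. not (p or not p), w0
7. p, w0
Accessibility: w0Rw0, w0Rw1, w1Rw0, w1Rw1
Branch closes: p and not p both at w0.
All branches of the negation close; one closing branch shown above.

Valid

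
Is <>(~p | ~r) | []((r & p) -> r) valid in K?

Yes, valid

Tableau for the negation ~(<>(~p | ~r) | []((r & p) -> r)):
1. ~(<>(~p | ~r) | []((r & p) -> r)), 0
2. ~<>(~p | ~r), 0
3. ~[]((r & p) -> r), 0
4. ~((r & p) -> r), 1
5. r & p, 1
6. ~r, 1
7. r, 1
8. p, 1
Accessibility: 0R1
Branch closes: r and ~r both at 1.
All branches of the negation close; one closing branch shown above.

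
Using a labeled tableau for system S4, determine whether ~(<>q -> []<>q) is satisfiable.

1. ~(<>q -> []<>q), u
2. <>q, u   [~->-rule on 1]
3. ~[]<>q, u   [~->-rule on 1]
4. q, v   [<>-rule on 2: fresh world v, uRv]
5. ~<>q, w   [~[]-rule on 3: fresh world w, uRw]
6. ~q, w   [~<>-rule on 5 via wRw]
Accessibility: uRu, uRv, uRw, vRv, wRw

Satisfiable (open branch found)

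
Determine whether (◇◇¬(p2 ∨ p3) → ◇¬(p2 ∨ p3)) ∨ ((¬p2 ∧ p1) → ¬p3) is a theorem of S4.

Valid

Tableau for the negation ¬((◇◇¬(p2 ∨ p3) → ◇¬(p2 ∨ p3)) ∨ ((¬p2 ∧ p1) → ¬p3)):
1. ¬((◇◇¬(p2 ∨ p3) → ◇¬(p2 ∨ p3)) ∨ ((¬p2 ∧ p1) → ¬p3)), w0
2. ¬(◇◇¬(p2 ∨ p3) → ◇¬(p2 ∨ p3)), w0
3. ¬((¬p2 ∧ p1) → ¬p3), w0
4. ◇◇¬(p2 ∨ p3), w0
5. ¬◇¬(p2 ∨ p3), w0
6. ¬p2 ∧ p1, w0
7. p3, w0
8. ¬p2, w0
9. p1, w0
10. p2 ∨ p3, w0
11. ◇¬(p2 ∨ p3), w1
12. p2 ∨ p3, w1
13. p3, w1
14. ¬(p2 ∨ p3), w2
15. ¬p2, w2
16. ¬p3, w2
17. p2 ∨ p3, w2
18. p3, w2
Accessibility: w0Rw0, w0Rw1, w0Rw2, w1Rw1, w1Rw2, w2Rw2
Branch closes: p3 and ¬p3 both at w2.
All branches of the negation close; one closing branch shown above.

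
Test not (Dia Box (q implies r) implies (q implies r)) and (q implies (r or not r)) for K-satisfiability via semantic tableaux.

1. not (Dia Box (q implies r) implies (q implies r)) and (q implies (r or not r)), w0
2. not (Dia Box (q implies r) implies (q implies r)), w0
3. q implies (r or not r), w0
4. Dia Box (q implies r), w0
5. not (q implies r), w0
6. q, w0
7. not r, w0
8. r or not r, w0
9. Box (q implies r), w1
Accessibility: w0Rw1

Satisfiable (open branch found)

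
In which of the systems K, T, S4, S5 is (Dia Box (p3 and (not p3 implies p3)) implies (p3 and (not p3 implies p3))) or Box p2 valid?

S5

S5-tableau for the negation not ((Dia Box (p3 and (not p3 implies p3)) implies (p3 and (not p3 implies p3))) or Box p2):
1. not ((Dia Box (p3 and (not p3 implies p3)) implies (p3 and (not p3 implies p3))) or Box p2), u
2. not (Dia Box (p3 and (not p3 implies p3)) implies (p3 and (not p3 implies p3))), u
3. not Box p2, u
4. Dia Box (p3 and (not p3 implies p3)), u
5. not (p3 and (not p3 implies p3)), u
6. not (not p3 implies p3), u
7. not p3, u
8. not p2, v
9. Box (p3 and (not p3 implies p3)), w
10. p3 and (not p3 implies p3), u
11. p3, u
12. not p3 implies p3, u
Accessibility: uRu, uRv, uRw, vRu, vRv, vRw, wRu, wRv, wRw
Branch closes: p3 and not p3 both at u.
Every branch closes (one shown): valid in S5.
S4-tableau for the negation not ((Dia Box (p3 and (not p3 implies p3)) implies (p3 and (not p3 implies p3))) or Box p2):
1. not ((Dia Box (p3 and (not p3 implies p3)) implies (p3 and (not p3 implies p3))) or Box p2), u
2. not (Dia Box (p3 and (not p3 implies p3)) implies (p3 and (not p3 implies p3))), u
3. not Box p2, u
4. Dia Box (p3 and (not p3 implies p3)), u
5. not (p3 and (not p3 implies p3)), u
6. not (not p3 implies p3), u
7. not p3, u
8. not p2, v
9. Box (p3 and (not p3 implies p3)), w
10. p3 and (not p3 implies p3), w
11. p3, w
12. not p3 implies p3, w
Accessibility: uRu, uRv, uRw, vRv, wRw
Complete open branch: countermodel on an S4-frame, so not valid in S4, nor in K, T (the same frame is also a K-frame and a T-frame).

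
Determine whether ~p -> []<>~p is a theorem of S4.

Invalid (countermodel exists)

Tableau for the negation ~(~p -> []<>~p):
1. ~(~p -> []<>~p), u
2. ~p, u   [~->-rule on 1]
3. ~[]<>~p, u   [~->-rule on 1]
4. ~<>~p, v   [~[]-rule on 3: fresh world v, uRv]
5. p, v   [~<>-rule on 4 via vRv]
Accessibility: uRu, uRv, vRv
The negation has an open branch (countermodel exists).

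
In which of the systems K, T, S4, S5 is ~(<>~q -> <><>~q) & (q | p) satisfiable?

K-tableau for the formula:
1. ~(<>~q -> <><>~q) & (q | p), u
2. ~(<>~q -> <><>~q), u   [&-rule on 1]
3. q | p, u   [&-rule on 1]
4. <>~q, u   [~->-rule on 2]
5. ~<><>~q, u   [~->-rule on 2]
6. p, u   [|-rule on 3 (branches; this branch)]
7. ~q, v   [<>-rule on 4: fresh world v, uRv]
8. ~<>~q, v   [~<>-rule on 5 via uRv]
Accessibility: uRv
Complete open branch: satisfiable in K.
T-tableau for the formula:
1. ~(<>~q -> <><>~q) & (q | p), u
2. ~(<>~q -> <><>~q), u   [&-rule on 1]
3. q | p, u   [&-rule on 1]
4. <>~q, u   [~->-rule on 2]
5. ~<><>~q, u   [~->-rule on 2]
6. ~<>~q, u   [~<>-rule on 5 via uRu]
7. q, u   [~<>-rule on 6 via uRu]
8. p, u   [|-rule on 3 (branches; this branch)]
9. ~q, v   [<>-rule on 4: fresh world v, uRv]
10. ~<>~q, v   [~<>-rule on 5 via uRv]
11. q, v   [~<>-rule on 6 via uRv]
Accessibility: uRu, uRv, vRv
Branch closes: q and ~q both at v.
Every branch closes (one shown): unsatisfiable in T, hence also in S4, S5 (every S4/S5-frame is a T-frame).

K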